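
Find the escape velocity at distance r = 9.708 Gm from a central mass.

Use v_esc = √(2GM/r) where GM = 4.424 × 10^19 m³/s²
r = 9.708 Gm = 9.708 × 10^9 m
GM = 4.424 × 10^19 m³/s²
2GM/r = 2 × (4.424 × 10^19) / (9.708 × 10^9) = 9.11413 × 10^9 m²/s²
v_esc = √(2GM/r) = 95468 m/s ≈ 95.47 km/s

Final answer: 95.47 km/s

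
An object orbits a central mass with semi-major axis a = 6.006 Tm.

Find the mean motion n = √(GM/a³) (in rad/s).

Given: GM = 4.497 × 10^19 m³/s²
a = 6.006 Tm = 6.006 × 10^12 m
GM = 4.497 × 10^19 m³/s²
a³ = 2.16649 × 10^38 m³
GM/a³ = (4.497 × 10^19) / (2.16649 × 10^38) = 2.07571 × 10^-19 s⁻²
n = √(GM/a³) = 4.556 × 10^-10 rad/s ≈ 4.556 × 10^-10 rad/s

Final answer: n = 4.556 × 10^-10 rad/s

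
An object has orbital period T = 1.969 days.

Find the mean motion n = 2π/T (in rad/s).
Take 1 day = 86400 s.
T = 1.969 days = 170122 s
n = 2π / 170122 s = 3.69335 × 10^-5 rad/s ≈ 3.693 × 10^-5 rad/s

Final answer: n = 3.693 × 10^-5 rad/s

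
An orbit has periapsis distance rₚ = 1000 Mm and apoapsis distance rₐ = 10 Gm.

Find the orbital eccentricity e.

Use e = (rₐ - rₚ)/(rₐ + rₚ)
rₚ = 1000 Mm = 1 × 10^9 m
rₐ = 10 Gm = 1 × 10^10 m
rₐ − rₚ = 9 × 10^9 m
rₐ + rₚ = 1.1 × 10^10 m
e = (rₐ − rₚ)/(rₐ + rₚ) = 0.818182

Final answer: e = 0.8182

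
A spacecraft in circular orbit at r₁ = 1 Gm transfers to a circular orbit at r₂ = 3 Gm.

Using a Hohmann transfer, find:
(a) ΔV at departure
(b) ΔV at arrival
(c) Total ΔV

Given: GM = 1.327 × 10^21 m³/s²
r₁ = 1 Gm = 1 × 10^9 m
r₂ = 3 Gm = 3 × 10^9 m
GM = 1.327 × 10^21 m³/s²
Transfer ellipse: a_t = (r₁ + r₂)/2 = 2 × 10^9 m
Circular speed at r₁: v₁ = √(GM/r₁) = 1.15195 × 10^6 m/s
Transfer speed at r₁ (periapsis): v₁ₜ = √(GM(2/r₁ − 1/a_t)) = 1.41085 × 10^6 m/s
(a) ΔV₁ = v₁ₜ − v₁ = 258896 m/s ≈ 258.9 km/s
Circular speed at r₂: v₂ = √(GM/r₂) = 665081 m/s
Transfer speed at r₂ (apoapsis): v₂ₜ = √(GM(2/r₂ − 1/a_t)) = 470284 m/s
(b) ΔV₂ = v₂ − v₂ₜ = 194798 m/s ≈ 194.8 km/s
(c) ΔV_total = ΔV₁ + ΔV₂ = 453694 m/s ≈ 453.7 km/s

Final answer:
(a) ΔV₁ = 258.9 km/s
(b) ΔV₂ = 194.8 km/s
(c) ΔV_total = 453.7 km/s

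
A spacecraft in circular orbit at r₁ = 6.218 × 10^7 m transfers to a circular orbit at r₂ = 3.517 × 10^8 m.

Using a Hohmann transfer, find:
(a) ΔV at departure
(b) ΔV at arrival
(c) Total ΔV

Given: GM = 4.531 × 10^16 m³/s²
r₁ = 6.218 × 10^7 m
r₂ = 3.517 × 10^8 m
GM = 4.531 × 10^16 m³/s²
Transfer ellipse: a_t = (r₁ + r₂)/2 = 2.0694 × 10^8 m
Circular speed at r₁: v₁ = √(GM/r₁) = 26994.3 m/s
Transfer speed at r₁ (periapsis): v₁ₜ = √(GM(2/r₁ − 1/a_t)) = 35191.3 m/s
(a) ΔV₁ = v₁ₜ − v₁ = 8197.05 m/s ≈ 8.197 km/s
Circular speed at r₂: v₂ = √(GM/r₂) = 11350.4 m/s
Transfer speed at r₂ (apoapsis): v₂ₜ = √(GM(2/r₂ − 1/a_t)) = 6221.77 m/s
(b) ΔV₂ = v₂ − v₂ₜ = 5128.62 m/s ≈ 5.129 km/s
(c) ΔV_total = ΔV₁ + ΔV₂ = 13325.7 m/s ≈ 13.33 km/s

Final answer:
(a) ΔV₁ = 8.197 km/s
(b) ΔV₂ = 5.129 km/s
(c) ΔV_total = 13.33 km/s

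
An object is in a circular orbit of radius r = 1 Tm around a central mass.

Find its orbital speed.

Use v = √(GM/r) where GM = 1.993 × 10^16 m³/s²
r = 1 Tm = 1 × 10^12 m
GM = 1.993 × 10^16 m³/s²
GM/r = (1.993 × 10^16) / (1 × 10^12) = 19930 m²/s²
v = √(GM/r) = 141.174 m/s ≈ 141.2 m/s

Final answer: 141.2 m/s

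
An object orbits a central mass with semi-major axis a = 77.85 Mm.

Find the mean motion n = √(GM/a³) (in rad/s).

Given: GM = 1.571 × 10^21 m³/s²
a = 77.85 Mm = 7.785 × 10^7 m
GM = 1.571 × 10^21 m³/s²
a³ = 4.71819 × 10^23 m³
GM/a³ = (1.571 × 10^21) / (4.71819 × 10^23) = 0.00332966 s⁻²
n = √(GM/a³) = 0.0577032 rad/s ≈ 0.0577 rad/s

Final answer: n = 0.0577 rad/s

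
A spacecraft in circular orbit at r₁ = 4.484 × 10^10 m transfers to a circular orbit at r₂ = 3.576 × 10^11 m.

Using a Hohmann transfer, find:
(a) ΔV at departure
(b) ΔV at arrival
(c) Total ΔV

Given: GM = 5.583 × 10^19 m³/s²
r₁ = 4.484 × 10^10 m
r₂ = 3.576 × 10^11 m
GM = 5.583 × 10^19 m³/s²
Transfer ellipse: a_t = (r₁ + r₂)/2 = 2.0122 × 10^11 m
Circular speed at r₁: v₁ = √(GM/r₁) = 35285.9 m/s
Transfer speed at r₁ (periapsis): v₁ₜ = √(GM(2/r₁ − 1/a_t)) = 47039.7 m/s
(a) ΔV₁ = v₁ₜ − v₁ = 11753.8 m/s ≈ 11.75 km/s
Circular speed at r₂: v₂ = √(GM/r₂) = 12495 m/s
Transfer speed at r₂ (apoapsis): v₂ₜ = √(GM(2/r₂ − 1/a_t)) = 5898.37 m/s
(b) ΔV₂ = v₂ − v₂ₜ = 6596.59 m/s ≈ 6.597 km/s
(c) ΔV_total = ΔV₁ + ΔV₂ = 18350.4 m/s ≈ 18.35 km/s

Final answer:
(a) ΔV₁ = 11.75 km/s
(b) ΔV₂ = 6.597 km/s
(c) ΔV_total = 18.35 km/s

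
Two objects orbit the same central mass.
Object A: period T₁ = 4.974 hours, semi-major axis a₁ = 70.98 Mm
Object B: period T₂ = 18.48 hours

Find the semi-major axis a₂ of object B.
T₁ = 4.974 hours = 17906.4 s
T₂ = 18.48 hours = 66528 s
a₁ = 70.98 Mm = 7.098 × 10^7 m
Kepler's third law: (T₂/T₁)² = (a₂/a₁)³  ⇒  a₂ = a₁ (T₂/T₁)^(2/3)
T₂/T₁ = 3.71532
(T₂/T₁)^(2/3) = 2.39882
a₂ = 7.098 × 10^7 m × 2.39882 = 1.70268 × 10^8 m ≈ 170.3 Mm

Final answer: a₂ = 170.3 Mm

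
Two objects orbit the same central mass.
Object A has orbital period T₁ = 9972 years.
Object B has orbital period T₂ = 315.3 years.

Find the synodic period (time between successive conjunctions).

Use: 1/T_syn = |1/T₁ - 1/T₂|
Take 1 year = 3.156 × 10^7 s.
T₁ = 9972 years = 3.14716 × 10^11 s
T₂ = 315.3 years = 9.95087 × 10^9 s
1/T₁ = 3.17746 × 10^-12 s⁻¹
1/T₂ = 1.00494 × 10^-10 s⁻¹
|1/T₁ − 1/T₂| = 9.73163 × 10^-11 s⁻¹
T_syn = 1 / |1/T₁ − 1/T₂| = 1.02758 × 10^10 s ≈ 325.6 years

Final answer: T_syn = 325.6 years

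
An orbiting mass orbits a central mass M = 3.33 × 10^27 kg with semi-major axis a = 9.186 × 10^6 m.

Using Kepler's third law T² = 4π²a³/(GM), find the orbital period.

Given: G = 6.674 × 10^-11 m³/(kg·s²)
M = 3.33 × 10^27 kg
GM = G × M = 6.674 × 10^-11 × 3.33 × 10^27 = 2.22244 × 10^17 m³/s²
a = 9.186 × 10^6 m
a³ = 7.75139 × 10^20 m³
T = 2π √(a³/GM) = 2π √((7.75139 × 10^20) / (2.22244 × 10^17)) = 2π × 59.0574 s
T = 371.069 s ≈ 6.184 minutes

Final answer: 6.184 minutes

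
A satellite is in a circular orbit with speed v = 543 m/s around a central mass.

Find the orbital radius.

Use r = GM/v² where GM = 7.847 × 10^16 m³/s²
v = 543 m/s
GM = 7.847 × 10^16 m³/s²
v² = 294849 m²/s²
r = GM/v² = (7.847 × 10^16) / 294849 = 2.66136 × 10^11 m ≈ 266.1 Gm

Final answer: 266.1 Gm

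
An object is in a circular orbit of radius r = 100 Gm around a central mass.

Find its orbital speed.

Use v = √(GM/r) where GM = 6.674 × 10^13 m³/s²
r = 100 Gm = 1 × 10^11 m
GM = 6.674 × 10^13 m³/s²
GM/r = (6.674 × 10^13) / (1 × 10^11) = 667.4 m²/s²
v = √(GM/r) = 25.8341 m/s ≈ 25.83 m/s

Final answer: 25.83 m/s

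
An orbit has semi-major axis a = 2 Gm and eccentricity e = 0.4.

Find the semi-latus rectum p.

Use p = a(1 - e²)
a = 2 Gm = 2 × 10^9 m
e = 0.4,  e² = 0.16,  1 − e² = 0.84
p = a(1 − e²) = 2 × 10^9 m × 0.84 = 1.68 × 10^9 m ≈ 1.68 Gm

Final answer: p = 1.68 Gm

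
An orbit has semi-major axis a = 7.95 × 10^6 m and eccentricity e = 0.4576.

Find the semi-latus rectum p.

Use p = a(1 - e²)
a = 7.95 × 10^6 m
e = 0.4576,  e² = 0.209398,  1 − e² = 0.790602
p = a(1 − e²) = 7.95 × 10^6 m × 0.790602 = 6.28529 × 10^6 m ≈ 6.285 × 10^6 m

Final answer: p = 6.285 × 10^6 m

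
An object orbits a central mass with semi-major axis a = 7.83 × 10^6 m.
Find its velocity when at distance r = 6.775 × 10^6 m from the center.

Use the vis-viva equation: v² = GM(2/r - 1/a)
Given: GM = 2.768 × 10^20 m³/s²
a = 7.83 × 10^6 m
r = 6.775 × 10^6 m
GM = 2.768 × 10^20 m³/s²
2/r − 1/a = 2.95203 × 10^-7 − 1.27714 × 10^-7 = 1.67489 × 10^-7 m⁻¹
v² = GM (2/r − 1/a) = 4.6361 × 10^13 m²/s²
v = 6.80889 × 10^6 m/s ≈ 6809 km/s

Final answer: 6809 km/s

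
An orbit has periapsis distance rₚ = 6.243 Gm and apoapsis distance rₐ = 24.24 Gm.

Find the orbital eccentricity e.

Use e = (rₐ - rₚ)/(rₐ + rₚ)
rₚ = 6.243 Gm = 6.243 × 10^9 m
rₐ = 24.24 Gm = 2.424 × 10^10 m
rₐ − rₚ = 1.7997 × 10^10 m
rₐ + rₚ = 3.0483 × 10^10 m
e = (rₐ − rₚ)/(rₐ + rₚ) = 0.590395

Final answer: e = 0.5904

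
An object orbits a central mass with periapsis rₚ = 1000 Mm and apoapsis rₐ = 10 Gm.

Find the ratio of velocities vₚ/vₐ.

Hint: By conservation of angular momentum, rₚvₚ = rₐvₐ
rₚ = 1000 Mm = 1 × 10^9 m
rₐ = 10 Gm = 1 × 10^10 m
rₚvₚ = rₐvₐ  ⇒  vₚ/vₐ = rₐ/rₚ
vₚ/vₐ = (1 × 10^10) / (1 × 10^9) = 10

Final answer: vₚ/vₐ = 10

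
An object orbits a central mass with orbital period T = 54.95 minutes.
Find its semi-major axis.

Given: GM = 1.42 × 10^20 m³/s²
T = 54.95 minutes = 3297 s
GM = 1.42 × 10^20 m³/s²
Kepler's third law: a³ = GM T² / (4π²)
T² = 1.08702 × 10^7 s²
a³ = (1.42 × 10^20) × (1.08702 × 10^7) / (4π²) = 3.90991 × 10^25 m³
a = (a³)^(1/3) = 3.39408 × 10^8 m ≈ 339.4 Mm

Final answer: 339.4 Mm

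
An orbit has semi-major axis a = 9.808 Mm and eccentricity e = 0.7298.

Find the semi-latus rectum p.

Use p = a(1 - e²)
a = 9.808 Mm = 9.808 × 10^6 m
e = 0.7298,  e² = 0.532608,  1 − e² = 0.467392
p = a(1 − e²) = 9.808 × 10^6 m × 0.467392 = 4.58418 × 10^6 m ≈ 4.584 Mm

Final answer: p = 4.584 Mm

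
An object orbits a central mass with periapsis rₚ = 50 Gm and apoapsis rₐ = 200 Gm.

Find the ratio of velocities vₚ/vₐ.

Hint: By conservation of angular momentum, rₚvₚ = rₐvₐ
rₚ = 50 Gm = 5 × 10^10 m
rₐ = 200 Gm = 2 × 10^11 m
rₚvₚ = rₐvₐ  ⇒  vₚ/vₐ = rₐ/rₚ
vₚ/vₐ = (2 × 10^11) / (5 × 10^10) = 4

Final answer: vₚ/vₐ = 4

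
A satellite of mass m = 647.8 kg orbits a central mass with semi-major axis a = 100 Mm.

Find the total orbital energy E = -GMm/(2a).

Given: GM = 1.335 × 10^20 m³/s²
a = 100 Mm = 1 × 10^8 m
GM = 1.335 × 10^20 m³/s²
2a = 2 × 10^8 m
GMm = 1.335 × 10^20 × 647.8 = 8.64813 × 10^22 m³·kg/s²
E = −GMm/(2a) = -4.32406 × 10^14 J ≈ -432.4 TJ

Final answer: -432.4 TJ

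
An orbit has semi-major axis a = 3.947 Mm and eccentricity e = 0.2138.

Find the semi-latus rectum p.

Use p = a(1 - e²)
a = 3.947 Mm = 3.947 × 10^6 m
e = 0.2138,  e² = 0.0457104,  1 − e² = 0.95429
p = a(1 − e²) = 3.947 × 10^6 m × 0.95429 = 3.76658 × 10^6 m ≈ 3.767 Mm

Final answer: p = 3.767 Mm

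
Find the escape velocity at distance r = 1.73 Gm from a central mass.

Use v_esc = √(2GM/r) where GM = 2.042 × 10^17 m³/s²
r = 1.73 Gm = 1.73 × 10^9 m
GM = 2.042 × 10^17 m³/s²
2GM/r = 2 × (2.042 × 10^17) / (1.73 × 10^9) = 2.36069 × 10^8 m²/s²
v_esc = √(2GM/r) = 15364.5 m/s ≈ 15.36 km/s

Final answer: 15.36 km/s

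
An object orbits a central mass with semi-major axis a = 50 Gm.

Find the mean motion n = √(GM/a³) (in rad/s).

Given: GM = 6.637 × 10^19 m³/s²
a = 50 Gm = 5 × 10^10 m
GM = 6.637 × 10^19 m³/s²
a³ = 1.25 × 10^32 m³
GM/a³ = (6.637 × 10^19) / (1.25 × 10^32) = 5.3096 × 10^-13 s⁻²
n = √(GM/a³) = 7.2867 × 10^-7 rad/s ≈ 7.287 × 10^-7 rad/s

Final answer: n = 7.287 × 10^-7 rad/s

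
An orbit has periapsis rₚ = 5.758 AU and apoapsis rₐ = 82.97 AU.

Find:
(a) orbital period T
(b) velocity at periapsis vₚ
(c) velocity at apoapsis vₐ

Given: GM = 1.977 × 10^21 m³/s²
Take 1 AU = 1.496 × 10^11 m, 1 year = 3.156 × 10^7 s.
rₚ = 5.758 AU = 8.61397 × 10^11 m
rₐ = 82.97 AU = 1.24123 × 10^13 m
GM = 1.977 × 10^21 m³/s²
a = (rₚ + rₐ)/2 = 6.63685 × 10^12 m
e = (rₐ − rₚ)/(rₐ + rₚ) = (1.15509 × 10^13) / (1.32737 × 10^13) = 0.87021
(a) a³ = 2.92339 × 10^38 m³;  T = 2π √(a³/GM) = 2π × 3.84539 × 10^8 s = 2.41613 × 10^9 s ≈ 76.56 years
(b) vₚ² = GM (2/rₚ − 1/a) = 1.977 × 10^21 × (2.32181 × 10^-12 − 1.50674 × 10^-13) = 4.29234 × 10^9 m²/s²;  vₚ = 65515.9 m/s ≈ 13.82 AU/year
(c) vₐ² = GM (2/rₐ − 1/a) = 1.977 × 10^21 × (1.6113 × 10^-13 − 1.50674 × 10^-13) = 2.06726 × 10^7 m²/s²;  vₐ = 4546.71 m/s ≈ 0.9592 AU/year

Final answer:
(a) orbital period T = 76.56 years
(b) velocity at periapsis vₚ = 13.82 AU/year
(c) velocity at apoapsis vₐ = 0.9592 AU/year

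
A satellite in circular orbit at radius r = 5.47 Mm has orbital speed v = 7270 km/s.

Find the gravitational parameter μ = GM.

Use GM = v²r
r = 5.47 Mm = 5.47 × 10^6 m
v = 7270 km/s = 7.27 × 10^6 m/s
v² = 5.28529 × 10^13 m²/s²
GM = v²r = 5.28529 × 10^13 × 5.47 × 10^6 = 2.89105 × 10^20 m³/s²
GM ≈ 2.891 × 10^20 m³/s²

Final answer: GM = 2.891 × 10^20 m³/s²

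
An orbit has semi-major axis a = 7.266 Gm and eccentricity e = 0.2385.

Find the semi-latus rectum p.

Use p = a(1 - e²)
a = 7.266 Gm = 7.266 × 10^9 m
e = 0.2385,  e² = 0.0568822,  1 − e² = 0.943118
p = a(1 − e²) = 7.266 × 10^9 m × 0.943118 = 6.85269 × 10^9 m ≈ 6.853 Gm

Final answer: p = 6.853 Gm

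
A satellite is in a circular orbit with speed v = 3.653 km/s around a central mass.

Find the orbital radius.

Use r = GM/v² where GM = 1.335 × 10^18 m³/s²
v = 3.653 km/s = 3653 m/s
GM = 1.335 × 10^18 m³/s²
v² = 1.33444 × 10^7 m²/s²
r = GM/v² = (1.335 × 10^18) / (1.33444 × 10^7) = 1.00042 × 10^11 m ≈ 100 Gm

Final answer: 100 Gm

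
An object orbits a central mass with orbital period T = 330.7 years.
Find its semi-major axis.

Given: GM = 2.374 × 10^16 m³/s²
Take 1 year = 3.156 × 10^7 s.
T = 330.7 years = 1.04369 × 10^10 s
GM = 2.374 × 10^16 m³/s²
Kepler's third law: a³ = GM T² / (4π²)
T² = 1.08929 × 10^20 s²
a³ = (2.374 × 10^16) × (1.08929 × 10^20) / (4π²) = 6.55033 × 10^34 m³
a = (a³)^(1/3) = 4.03108 × 10^11 m ≈ 403.1 Gm

Final answer: 403.1 Gm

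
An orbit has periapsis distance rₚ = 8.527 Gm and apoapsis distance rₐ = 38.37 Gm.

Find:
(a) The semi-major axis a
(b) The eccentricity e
rₚ = 8.527 Gm = 8.527 × 10^9 m
rₐ = 38.37 Gm = 3.837 × 10^10 m
(a) a = (rₚ + rₐ)/2 = 2.34485 × 10^10 m ≈ 23.45 Gm
(b) e = (rₐ − rₚ)/(rₐ + rₚ) = (2.9843 × 10^10) / (4.6897 × 10^10) = 0.636352

Final answer:
(a) a = 23.45 Gm
(b) e = 0.6364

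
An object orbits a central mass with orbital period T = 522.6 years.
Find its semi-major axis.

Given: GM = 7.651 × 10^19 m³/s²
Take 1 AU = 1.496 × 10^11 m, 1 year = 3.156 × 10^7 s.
T = 522.6 years = 1.64933 × 10^10 s
GM = 7.651 × 10^19 m³/s²
Kepler's third law: a³ = GM T² / (4π²)
T² = 2.72027 × 10^20 s²
a³ = (7.651 × 10^19) × (2.72027 × 10^20) / (4π²) = 5.27195 × 10^38 m³
a = (a³)^(1/3) = 8.07837 × 10^12 m ≈ 54 AU

Final answer: 54 AU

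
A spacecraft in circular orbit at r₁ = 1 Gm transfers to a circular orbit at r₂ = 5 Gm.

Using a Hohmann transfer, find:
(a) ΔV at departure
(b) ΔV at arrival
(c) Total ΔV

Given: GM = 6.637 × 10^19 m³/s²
r₁ = 1 Gm = 1 × 10^9 m
r₂ = 5 Gm = 5 × 10^9 m
GM = 6.637 × 10^19 m³/s²
Transfer ellipse: a_t = (r₁ + r₂)/2 = 3 × 10^9 m
Circular speed at r₁: v₁ = √(GM/r₁) = 257624 m/s
Transfer speed at r₁ (periapsis): v₁ₜ = √(GM(2/r₁ − 1/a_t)) = 332591 m/s
(a) ΔV₁ = v₁ₜ − v₁ = 74967.1 m/s ≈ 74.97 km/s
Circular speed at r₂: v₂ = √(GM/r₂) = 115213 m/s
Transfer speed at r₂ (apoapsis): v₂ₜ = √(GM(2/r₂ − 1/a_t)) = 66518.2 m/s
(b) ΔV₂ = v₂ − v₂ₜ = 48694.7 m/s ≈ 48.69 km/s
(c) ΔV_total = ΔV₁ + ΔV₂ = 123662 m/s ≈ 123.7 km/s

Final answer:
(a) ΔV₁ = 74.97 km/s
(b) ΔV₂ = 48.69 km/s
(c) ΔV_total = 123.7 km/s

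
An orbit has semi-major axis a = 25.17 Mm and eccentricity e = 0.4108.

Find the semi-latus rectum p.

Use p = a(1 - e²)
a = 25.17 Mm = 2.517 × 10^7 m
e = 0.4108,  e² = 0.168757,  1 − e² = 0.831243
p = a(1 − e²) = 2.517 × 10^7 m × 0.831243 = 2.09224 × 10^7 m ≈ 20.92 Mm

Final answer: p = 20.92 Mm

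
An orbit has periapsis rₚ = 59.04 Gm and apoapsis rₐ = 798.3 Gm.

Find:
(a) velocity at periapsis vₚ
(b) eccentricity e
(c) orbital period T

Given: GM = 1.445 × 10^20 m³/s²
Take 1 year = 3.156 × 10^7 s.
rₚ = 59.04 Gm = 5.904 × 10^10 m
rₐ = 798.3 Gm = 7.983 × 10^11 m
GM = 1.445 × 10^20 m³/s²
a = (rₚ + rₐ)/2 = 4.2867 × 10^11 m
e = (rₐ − rₚ)/(rₐ + rₚ) = (7.3926 × 10^11) / (8.5734 × 10^11) = 0.862272
(a) vₚ² = GM (2/rₚ − 1/a) = 1.445 × 10^20 × (3.38753 × 10^-11 − 2.3328 × 10^-12) = 4.5579 × 10^9 m²/s²;  vₚ = 67512.2 m/s ≈ 67.51 km/s
(b) e = 0.862272 ≈ 0.8623
(c) a³ = 7.87715 × 10^34 m³;  T = 2π √(a³/GM) = 2π × 2.33481 × 10^7 s = 1.467 × 10^8 s ≈ 4.648 years

Final answer:
(a) velocity at periapsis vₚ = 67.51 km/s
(b) eccentricity e = 0.8623
(c) orbital period T = 4.648 years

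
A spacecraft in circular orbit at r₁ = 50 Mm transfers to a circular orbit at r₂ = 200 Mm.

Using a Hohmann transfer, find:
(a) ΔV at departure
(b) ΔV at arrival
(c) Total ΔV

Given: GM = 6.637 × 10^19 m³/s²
r₁ = 50 Mm = 5 × 10^7 m
r₂ = 200 Mm = 2 × 10^8 m
GM = 6.637 × 10^19 m³/s²
Transfer ellipse: a_t = (r₁ + r₂)/2 = 1.25 × 10^8 m
Circular speed at r₁: v₁ = √(GM/r₁) = 1.15213 × 10^6 m/s
Transfer speed at r₁ (periapsis): v₁ₜ = √(GM(2/r₁ − 1/a_t)) = 1.45734 × 10^6 m/s
(a) ΔV₁ = v₁ₜ − v₁ = 305212 m/s ≈ 305.2 km/s
Circular speed at r₂: v₂ = √(GM/r₂) = 576064 m/s
Transfer speed at r₂ (apoapsis): v₂ₜ = √(GM(2/r₂ − 1/a_t)) = 364335 m/s
(b) ΔV₂ = v₂ − v₂ₜ = 211729 m/s ≈ 211.7 km/s
(c) ΔV_total = ΔV₁ + ΔV₂ = 516941 m/s ≈ 516.9 km/s

Final answer:
(a) ΔV₁ = 305.2 km/s
(b) ΔV₂ = 211.7 km/s
(c) ΔV_total = 516.9 km/s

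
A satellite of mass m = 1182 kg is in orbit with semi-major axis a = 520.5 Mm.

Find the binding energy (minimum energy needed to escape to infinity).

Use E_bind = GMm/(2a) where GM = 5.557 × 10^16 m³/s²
a = 520.5 Mm = 5.205 × 10^8 m
GM = 5.557 × 10^16 m³/s²
m = 1182 kg
GMm = 5.557 × 10^16 × 1182 = 6.56837 × 10^19 m³·kg/s²
2a = 1.041 × 10^9 m
E_bind = GMm/(2a) = 6.30968 × 10^10 J ≈ 63.1 GJ

Final answer: 63.1 GJ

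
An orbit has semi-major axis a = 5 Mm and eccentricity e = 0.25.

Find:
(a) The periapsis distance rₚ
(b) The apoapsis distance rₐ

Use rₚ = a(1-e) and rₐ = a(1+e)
a = 5 Mm = 5 × 10^6 m
e = 0.25:  1 − e = 0.75,  1 + e = 1.25
(a) rₚ = a(1 − e) = 5 × 10^6 m × 0.75 = 3.75 × 10^6 m ≈ 3.75 Mm
(b) rₐ = a(1 + e) = 5 × 10^6 m × 1.25 = 6.25 × 10^6 m ≈ 6.25 Mm

Final answer:
(a) rₚ = 3.75 Mm
(b) rₐ = 6.25 Mm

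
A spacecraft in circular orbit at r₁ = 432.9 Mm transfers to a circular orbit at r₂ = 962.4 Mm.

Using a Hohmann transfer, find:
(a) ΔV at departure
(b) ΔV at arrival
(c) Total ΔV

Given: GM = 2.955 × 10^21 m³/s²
r₁ = 432.9 Mm = 4.329 × 10^8 m
r₂ = 962.4 Mm = 9.624 × 10^8 m
GM = 2.955 × 10^21 m³/s²
Transfer ellipse: a_t = (r₁ + r₂)/2 = 6.9765 × 10^8 m
Circular speed at r₁: v₁ = √(GM/r₁) = 2.61267 × 10^6 m/s
Transfer speed at r₁ (periapsis): v₁ₜ = √(GM(2/r₁ − 1/a_t)) = 3.06863 × 10^6 m/s
(a) ΔV₁ = v₁ₜ − v₁ = 455954 m/s ≈ 456 km/s
Circular speed at r₂: v₂ = √(GM/r₂) = 1.75227 × 10^6 m/s
Transfer speed at r₂ (apoapsis): v₂ₜ = √(GM(2/r₂ − 1/a_t)) = 1.38031 × 10^6 m/s
(b) ΔV₂ = v₂ − v₂ₜ = 371962 m/s ≈ 372 km/s
(c) ΔV_total = ΔV₁ + ΔV₂ = 827916 m/s ≈ 827.9 km/s

Final answer:
(a) ΔV₁ = 456 km/s
(b) ΔV₂ = 372 km/s
(c) ΔV_total = 827.9 km/s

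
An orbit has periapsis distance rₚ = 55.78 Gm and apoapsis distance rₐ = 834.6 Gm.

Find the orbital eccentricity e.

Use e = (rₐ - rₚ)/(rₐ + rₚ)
rₚ = 55.78 Gm = 5.578 × 10^10 m
rₐ = 834.6 Gm = 8.346 × 10^11 m
rₐ − rₚ = 7.7882 × 10^11 m
rₐ + rₚ = 8.9038 × 10^11 m
e = (rₐ − rₚ)/(rₐ + rₚ) = 0.874705

Final answer: e = 0.8747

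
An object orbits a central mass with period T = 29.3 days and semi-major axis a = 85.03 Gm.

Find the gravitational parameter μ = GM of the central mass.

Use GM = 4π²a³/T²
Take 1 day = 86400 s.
T = 29.3 days = 2.53152 × 10^6 s
a = 85.03 Gm = 8.503 × 10^10 m
a³ = 6.14775 × 10^32 m³
T² = 6.40859 × 10^12 s²
GM = 4π² × (6.14775 × 10^32) / (6.40859 × 10^12) = 3.78716 × 10^21 m³/s²
GM ≈ 3.787 × 10^21 m³/s²

Final answer: GM = 3.787 × 10^21 m³/s²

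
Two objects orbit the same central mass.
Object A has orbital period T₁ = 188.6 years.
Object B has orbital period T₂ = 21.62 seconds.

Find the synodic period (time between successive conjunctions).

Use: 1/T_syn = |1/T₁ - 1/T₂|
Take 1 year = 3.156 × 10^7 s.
T₁ = 188.6 years = 5.95222 × 10^9 s
T₂ = 21.62 seconds
1/T₁ = 1.68005 × 10^-10 s⁻¹
1/T₂ = 0.0462535 s⁻¹
|1/T₁ − 1/T₂| = 0.0462535 s⁻¹
T_syn = 1 / |1/T₁ − 1/T₂| = 21.62 s ≈ 21.62 seconds

Final answer: T_syn = 21.62 seconds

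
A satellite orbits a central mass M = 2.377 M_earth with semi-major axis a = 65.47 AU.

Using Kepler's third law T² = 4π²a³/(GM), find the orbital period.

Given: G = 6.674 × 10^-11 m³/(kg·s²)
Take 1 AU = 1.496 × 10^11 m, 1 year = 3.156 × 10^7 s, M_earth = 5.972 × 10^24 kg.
M = 2.377 M_earth = 1.41954 × 10^25 kg
GM = G × M = 6.674 × 10^-11 × 1.41954 × 10^25 = 9.47404 × 10^14 m³/s²
a = 65.47 AU = 9.79431 × 10^12 m
a³ = 9.39554 × 10^38 m³
T = 2π √(a³/GM) = 2π √((9.39554 × 10^38) / (9.47404 × 10^14)) = 2π × 9.95849 × 10^11 s
T = 6.2571 × 10^12 s ≈ 1.983 × 10^5 years

Final answer: 1.983 × 10^5 years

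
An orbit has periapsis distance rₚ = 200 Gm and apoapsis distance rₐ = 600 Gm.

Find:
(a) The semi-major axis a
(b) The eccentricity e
rₚ = 200 Gm = 2 × 10^11 m
rₐ = 600 Gm = 6 × 10^11 m
(a) a = (rₚ + rₐ)/2 = 4 × 10^11 m ≈ 400 Gm
(b) e = (rₐ − rₚ)/(rₐ + rₚ) = (4 × 10^11) / (8 × 10^11) = 0.5

Final answer:
(a) a = 400 Gm
(b) e = 0.5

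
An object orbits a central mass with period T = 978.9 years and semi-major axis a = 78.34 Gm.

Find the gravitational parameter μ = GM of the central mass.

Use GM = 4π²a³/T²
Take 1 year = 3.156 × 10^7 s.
T = 978.9 years = 3.08941 × 10^10 s
a = 78.34 Gm = 7.834 × 10^10 m
a³ = 4.80785 × 10^32 m³
T² = 9.54444 × 10^20 s²
GM = 4π² × (4.80785 × 10^32) / (9.54444 × 10^20) = 1.98866 × 10^13 m³/s²
GM ≈ 1.989 × 10^13 m³/s²

Final answer: GM = 1.989 × 10^13 m³/s²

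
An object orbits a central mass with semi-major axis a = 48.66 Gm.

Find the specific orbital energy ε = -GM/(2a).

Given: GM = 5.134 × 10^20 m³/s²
a = 48.66 Gm = 4.866 × 10^10 m
GM = 5.134 × 10^20 m³/s²
2a = 9.732 × 10^10 m
ε = −GM/(2a) = -5.27538 × 10^9 J/kg ≈ -5.275 GJ/kg

Final answer: -5.275 GJ/kg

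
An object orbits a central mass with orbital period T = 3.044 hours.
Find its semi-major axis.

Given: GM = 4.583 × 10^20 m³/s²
T = 3.044 hours = 10958.4 s
GM = 4.583 × 10^20 m³/s²
Kepler's third law: a³ = GM T² / (4π²)
T² = 1.20087 × 10^8 s²
a³ = (4.583 × 10^20) × (1.20087 × 10^8) / (4π²) = 1.39407 × 10^27 m³
a = (a³)^(1/3) = 1.11711 × 10^9 m ≈ 1.117 × 10^9 m

Final answer: 1.117 × 10^9 m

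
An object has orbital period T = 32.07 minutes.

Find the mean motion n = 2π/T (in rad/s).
T = 32.07 minutes = 1924.2 s
n = 2π / 1924.2 s = 0.00326535 rad/s ≈ 0.003265 rad/s

Final answer: n = 0.003265 rad/s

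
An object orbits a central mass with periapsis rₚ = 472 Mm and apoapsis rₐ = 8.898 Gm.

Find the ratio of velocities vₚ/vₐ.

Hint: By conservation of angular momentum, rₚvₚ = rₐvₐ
rₚ = 472 Mm = 4.72 × 10^8 m
rₐ = 8.898 Gm = 8.898 × 10^9 m
rₚvₚ = rₐvₐ  ⇒  vₚ/vₐ = rₐ/rₚ
vₚ/vₐ = (8.898 × 10^9) / (4.72 × 10^8) = 18.8517

Final answer: vₚ/vₐ = 18.85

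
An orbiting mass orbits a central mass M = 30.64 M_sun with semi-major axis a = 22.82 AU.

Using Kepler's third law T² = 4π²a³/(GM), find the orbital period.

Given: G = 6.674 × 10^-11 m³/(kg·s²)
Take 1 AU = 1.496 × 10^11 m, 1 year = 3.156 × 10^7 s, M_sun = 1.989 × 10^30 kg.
M = 30.64 M_sun = 6.0943 × 10^31 kg
GM = G × M = 6.674 × 10^-11 × 6.0943 × 10^31 = 4.06733 × 10^21 m³/s²
a = 22.82 AU = 3.41387 × 10^12 m
a³ = 3.9787 × 10^37 m³
T = 2π √(a³/GM) = 2π √((3.9787 × 10^37) / (4.06733 × 10^21)) = 2π × 9.89045 × 10^7 s
T = 6.21435 × 10^8 s ≈ 19.69 years

Final answer: 19.69 years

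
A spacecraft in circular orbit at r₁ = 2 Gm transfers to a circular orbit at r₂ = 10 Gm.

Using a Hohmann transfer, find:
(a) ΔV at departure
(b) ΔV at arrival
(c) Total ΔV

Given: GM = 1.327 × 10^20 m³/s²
r₁ = 2 Gm = 2 × 10^9 m
r₂ = 10 Gm = 1 × 10^10 m
GM = 1.327 × 10^20 m³/s²
Transfer ellipse: a_t = (r₁ + r₂)/2 = 6 × 10^9 m
Circular speed at r₁: v₁ = √(GM/r₁) = 257585 m/s
Transfer speed at r₁ (periapsis): v₁ₜ = √(GM(2/r₁ − 1/a_t)) = 332541 m/s
(a) ΔV₁ = v₁ₜ − v₁ = 74955.8 m/s ≈ 74.96 km/s
Circular speed at r₂: v₂ = √(GM/r₂) = 115195 m/s
Transfer speed at r₂ (apoapsis): v₂ₜ = √(GM(2/r₂ − 1/a_t)) = 66508.1 m/s
(b) ΔV₂ = v₂ − v₂ₜ = 48687.3 m/s ≈ 48.69 km/s
(c) ΔV_total = ΔV₁ + ΔV₂ = 123643 m/s ≈ 123.6 km/s

Final answer:
(a) ΔV₁ = 74.96 km/s
(b) ΔV₂ = 48.69 km/s
(c) ΔV_total = 123.6 km/s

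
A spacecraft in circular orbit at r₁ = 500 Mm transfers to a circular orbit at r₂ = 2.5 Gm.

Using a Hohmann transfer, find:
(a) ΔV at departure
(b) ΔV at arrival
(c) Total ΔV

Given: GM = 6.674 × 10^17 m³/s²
r₁ = 500 Mm = 5 × 10^8 m
r₂ = 2.5 Gm = 2.5 × 10^9 m
GM = 6.674 × 10^17 m³/s²
Transfer ellipse: a_t = (r₁ + r₂)/2 = 1.5 × 10^9 m
Circular speed at r₁: v₁ = √(GM/r₁) = 36534.9 m/s
Transfer speed at r₁ (periapsis): v₁ₜ = √(GM(2/r₁ − 1/a_t)) = 47166.4 m/s
(a) ΔV₁ = v₁ₜ − v₁ = 10631.5 m/s ≈ 10.63 km/s
Circular speed at r₂: v₂ = √(GM/r₂) = 16338.9 m/s
Transfer speed at r₂ (apoapsis): v₂ₜ = √(GM(2/r₂ − 1/a_t)) = 9433.27 m/s
(b) ΔV₂ = v₂ − v₂ₜ = 6905.64 m/s ≈ 6.906 km/s
(c) ΔV_total = ΔV₁ + ΔV₂ = 17537.1 m/s ≈ 17.54 km/s

Final answer:
(a) ΔV₁ = 10.63 km/s
(b) ΔV₂ = 6.906 km/s
(c) ΔV_total = 17.54 km/s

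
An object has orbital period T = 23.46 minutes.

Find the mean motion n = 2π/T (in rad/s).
T = 23.46 minutes = 1407.6 s
n = 2π / 1407.6 s = 0.00446376 rad/s ≈ 0.004464 rad/s

Final answer: n = 0.004464 rad/s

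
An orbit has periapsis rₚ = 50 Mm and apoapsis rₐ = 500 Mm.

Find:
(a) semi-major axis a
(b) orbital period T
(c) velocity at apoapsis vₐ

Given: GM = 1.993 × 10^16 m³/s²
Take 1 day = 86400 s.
rₚ = 50 Mm = 5 × 10^7 m
rₐ = 500 Mm = 5 × 10^8 m
GM = 1.993 × 10^16 m³/s²
a = (rₚ + rₐ)/2 = 2.75 × 10^8 m
e = (rₐ − rₚ)/(rₐ + rₚ) = (4.5 × 10^8) / (5.5 × 10^8) = 0.818182
(a) a = 2.75 × 10^8 m ≈ 275 Mm
(b) a³ = 2.07969 × 10^25 m³;  T = 2π √(a³/GM) = 2π × 32303.2 s = 202967 s ≈ 2.349 days
(c) vₐ² = GM (2/rₐ − 1/a) = 1.993 × 10^16 × (4 × 10^-9 − 3.63636 × 10^-9) = 7.24727 × 10^6 m²/s²;  vₐ = 2692.08 m/s ≈ 2.692 km/s

Final answer:
(a) semi-major axis a = 275 Mm
(b) orbital period T = 2.349 days
(c) velocity at apoapsis vₐ = 2.692 km/s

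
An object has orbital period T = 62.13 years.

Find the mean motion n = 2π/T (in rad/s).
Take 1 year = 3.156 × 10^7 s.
T = 62.13 years = 1.96082 × 10^9 s
n = 2π / (1.96082 × 10^9 s) = 3.20436 × 10^-9 rad/s ≈ 3.204 × 10^-9 rad/s

Final answer: n = 3.204 × 10^-9 rad/s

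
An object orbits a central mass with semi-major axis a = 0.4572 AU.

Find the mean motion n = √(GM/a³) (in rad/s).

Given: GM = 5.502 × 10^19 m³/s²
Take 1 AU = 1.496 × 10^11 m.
a = 0.4572 AU = 6.83971 × 10^10 m
GM = 5.502 × 10^19 m³/s²
a³ = 3.19973 × 10^32 m³
GM/a³ = (5.502 × 10^19) / (3.19973 × 10^32) = 1.71952 × 10^-13 s⁻²
n = √(GM/a³) = 4.14671 × 10^-7 rad/s ≈ 4.147 × 10^-7 rad/s

Final answer: n = 4.147 × 10^-7 rad/s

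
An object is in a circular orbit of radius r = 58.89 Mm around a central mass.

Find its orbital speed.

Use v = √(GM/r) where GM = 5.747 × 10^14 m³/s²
r = 58.89 Mm = 5.889 × 10^7 m
GM = 5.747 × 10^14 m³/s²
GM/r = (5.747 × 10^14) / (5.889 × 10^7) = 9.75887 × 10^6 m²/s²
v = √(GM/r) = 3123.92 m/s ≈ 3.124 km/s

Final answer: 3.124 km/s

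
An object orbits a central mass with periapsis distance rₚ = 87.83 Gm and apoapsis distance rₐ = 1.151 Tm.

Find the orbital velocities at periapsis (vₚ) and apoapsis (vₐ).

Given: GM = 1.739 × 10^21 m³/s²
rₚ = 87.83 Gm = 8.783 × 10^10 m
rₐ = 1.151 Tm = 1.151 × 10^12 m
GM = 1.739 × 10^21 m³/s²
a = (rₚ + rₐ)/2 = 6.19415 × 10^11 m
Vis-viva: v² = GM (2/r − 1/a)
vₚ² = 1.739 × 10^21 × (2.27713 × 10^-11 − 1.61443 × 10^-12) = 3.67917 × 10^10 m²/s²
vₚ = 191812 m/s ≈ 191.8 km/s
vₐ² = 1.739 × 10^21 × (1.73762 × 10^-12 − 1.61443 × 10^-12) = 2.14233 × 10^8 m²/s²
vₐ = 14636.7 m/s ≈ 14.64 km/s

Final answer: vₚ = 191.8 km/s, vₐ = 14.64 km/s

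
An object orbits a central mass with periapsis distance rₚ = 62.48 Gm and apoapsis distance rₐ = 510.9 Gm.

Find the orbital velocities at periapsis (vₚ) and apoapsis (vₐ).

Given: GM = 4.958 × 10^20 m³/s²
rₚ = 62.48 Gm = 6.248 × 10^10 m
rₐ = 510.9 Gm = 5.109 × 10^11 m
GM = 4.958 × 10^20 m³/s²
a = (rₚ + rₐ)/2 = 2.8669 × 10^11 m
Vis-viva: v² = GM (2/r − 1/a)
vₚ² = 4.958 × 10^20 × (3.20102 × 10^-11 − 3.48809 × 10^-12) = 1.41413 × 10^10 m²/s²
vₚ = 118917 m/s ≈ 118.9 km/s
vₐ² = 4.958 × 10^20 × (3.91466 × 10^-12 − 3.48809 × 10^-12) = 2.11495 × 10^8 m²/s²
vₐ = 14542.9 m/s ≈ 14.54 km/s

Final answer: vₚ = 118.9 km/s, vₐ = 14.54 km/s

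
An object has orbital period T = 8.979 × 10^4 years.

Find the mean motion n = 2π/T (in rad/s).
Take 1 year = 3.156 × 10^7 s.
T = 8.979 × 10^4 years = 2.83377 × 10^12 s
n = 2π / (2.83377 × 10^12 s) = 2.21725 × 10^-12 rad/s ≈ 2.217 × 10^-12 rad/s

Final answer: n = 2.217 × 10^-12 rad/s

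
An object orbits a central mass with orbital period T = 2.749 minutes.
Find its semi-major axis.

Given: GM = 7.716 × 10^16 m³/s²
T = 2.749 minutes = 164.94 s
GM = 7.716 × 10^16 m³/s²
Kepler's third law: a³ = GM T² / (4π²)
T² = 27205.2 s²
a³ = (7.716 × 10^16) × 27205.2 / (4π²) = 5.31722 × 10^19 m³
a = (a³)^(1/3) = 3.76035 × 10^6 m ≈ 3.76 Mm

Final answer: 3.76 Mm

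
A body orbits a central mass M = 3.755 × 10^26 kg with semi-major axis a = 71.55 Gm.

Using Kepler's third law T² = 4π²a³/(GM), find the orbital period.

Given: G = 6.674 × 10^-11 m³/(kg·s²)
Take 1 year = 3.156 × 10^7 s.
M = 3.755 × 10^26 kg
GM = G × M = 6.674 × 10^-11 × 3.755 × 10^26 = 2.50609 × 10^16 m³/s²
a = 71.55 Gm = 7.155 × 10^10 m
a³ = 3.66293 × 10^32 m³
T = 2π √(a³/GM) = 2π √((3.66293 × 10^32) / (2.50609 × 10^16)) = 2π × 1.20897 × 10^8 s
T = 7.5962 × 10^8 s ≈ 24.07 years

Final answer: 24.07 years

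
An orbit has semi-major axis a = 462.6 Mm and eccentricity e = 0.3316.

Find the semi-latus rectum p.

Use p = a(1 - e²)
a = 462.6 Mm = 4.626 × 10^8 m
e = 0.3316,  e² = 0.109959,  1 − e² = 0.890041
p = a(1 − e²) = 4.626 × 10^8 m × 0.890041 = 4.11733 × 10^8 m ≈ 411.7 Mm

Final answer: p = 411.7 Mm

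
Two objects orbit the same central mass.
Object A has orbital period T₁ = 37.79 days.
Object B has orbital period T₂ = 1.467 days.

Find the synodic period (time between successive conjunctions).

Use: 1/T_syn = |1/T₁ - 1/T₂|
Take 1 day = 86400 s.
T₁ = 37.79 days = 3.26506 × 10^6 s
T₂ = 1.467 days = 126749 s
1/T₁ = 3.06273 × 10^-7 s⁻¹
1/T₂ = 7.88962 × 10^-6 s⁻¹
|1/T₁ − 1/T₂| = 7.58335 × 10^-6 s⁻¹
T_syn = 1 / |1/T₁ − 1/T₂| = 131868 s ≈ 1.526 days

Final answer: T_syn = 1.526 days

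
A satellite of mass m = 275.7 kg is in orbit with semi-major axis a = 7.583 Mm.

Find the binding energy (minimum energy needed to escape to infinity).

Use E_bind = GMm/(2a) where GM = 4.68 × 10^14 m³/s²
a = 7.583 Mm = 7.583 × 10^6 m
GM = 4.68 × 10^14 m³/s²
m = 275.7 kg
GMm = 4.68 × 10^14 × 275.7 = 1.29028 × 10^17 m³·kg/s²
2a = 1.5166 × 10^7 m
E_bind = GMm/(2a) = 8.50769 × 10^9 J ≈ 8.508 GJ

Final answer: 8.508 GJ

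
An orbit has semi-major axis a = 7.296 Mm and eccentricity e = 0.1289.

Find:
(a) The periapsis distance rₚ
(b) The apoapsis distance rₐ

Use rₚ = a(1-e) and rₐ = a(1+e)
a = 7.296 Mm = 7.296 × 10^6 m
e = 0.1289:  1 − e = 0.8711,  1 + e = 1.1289
(a) rₚ = a(1 − e) = 7.296 × 10^6 m × 0.8711 = 6.35555 × 10^6 m ≈ 6.356 Mm
(b) rₐ = a(1 + e) = 7.296 × 10^6 m × 1.1289 = 8.23645 × 10^6 m ≈ 8.236 Mm

Final answer:
(a) rₚ = 6.356 Mm
(b) rₐ = 8.236 Mm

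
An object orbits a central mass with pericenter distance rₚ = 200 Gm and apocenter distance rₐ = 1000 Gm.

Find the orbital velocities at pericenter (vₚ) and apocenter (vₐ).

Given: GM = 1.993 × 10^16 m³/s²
rₚ = 200 Gm = 2 × 10^11 m
rₐ = 1000 Gm = 1 × 10^12 m
GM = 1.993 × 10^16 m³/s²
a = (rₚ + rₐ)/2 = 6 × 10^11 m
Vis-viva: v² = GM (2/r − 1/a)
vₚ² = 1.993 × 10^16 × (1 × 10^-11 − 1.66667 × 10^-12) = 166083 m²/s²
vₚ = 407.533 m/s ≈ 407.5 m/s
vₐ² = 1.993 × 10^16 × (2 × 10^-12 − 1.66667 × 10^-12) = 6643.33 m²/s²
vₐ = 81.5066 m/s ≈ 81.51 m/s

Final answer: vₚ = 407.5 m/s, vₐ = 81.51 m/s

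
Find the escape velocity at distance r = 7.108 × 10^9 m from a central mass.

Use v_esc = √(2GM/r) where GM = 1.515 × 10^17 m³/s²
r = 7.108 × 10^9 m
GM = 1.515 × 10^17 m³/s²
2GM/r = 2 × (1.515 × 10^17) / (7.108 × 10^9) = 4.2628 × 10^7 m²/s²
v_esc = √(2GM/r) = 6529.01 m/s ≈ 6.529 km/s

Final answer: 6.529 km/s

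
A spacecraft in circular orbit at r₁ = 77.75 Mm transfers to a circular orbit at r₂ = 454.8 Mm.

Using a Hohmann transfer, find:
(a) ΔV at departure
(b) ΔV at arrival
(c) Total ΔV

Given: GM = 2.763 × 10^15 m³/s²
r₁ = 77.75 Mm = 7.775 × 10^7 m
r₂ = 454.8 Mm = 4.548 × 10^8 m
GM = 2.763 × 10^15 m³/s²
Transfer ellipse: a_t = (r₁ + r₂)/2 = 2.66275 × 10^8 m
Circular speed at r₁: v₁ = √(GM/r₁) = 5961.29 m/s
Transfer speed at r₁ (periapsis): v₁ₜ = √(GM(2/r₁ − 1/a_t)) = 7790.86 m/s
(a) ΔV₁ = v₁ₜ − v₁ = 1829.57 m/s ≈ 1.83 km/s
Circular speed at r₂: v₂ = √(GM/r₂) = 2464.79 m/s
Transfer speed at r₂ (apoapsis): v₂ₜ = √(GM(2/r₂ − 1/a_t)) = 1331.88 m/s
(b) ΔV₂ = v₂ − v₂ₜ = 1132.91 m/s ≈ 1.133 km/s
(c) ΔV_total = ΔV₁ + ΔV₂ = 2962.48 m/s ≈ 2.962 km/s

Final answer:
(a) ΔV₁ = 1.83 km/s
(b) ΔV₂ = 1.133 km/s
(c) ΔV_total = 2.962 km/s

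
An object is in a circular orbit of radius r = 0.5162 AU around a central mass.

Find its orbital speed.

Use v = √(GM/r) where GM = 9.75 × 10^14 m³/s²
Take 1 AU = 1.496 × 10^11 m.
r = 0.5162 AU = 7.72235 × 10^10 m
GM = 9.75 × 10^14 m³/s²
GM/r = (9.75 × 10^14) / (7.72235 × 10^10) = 12625.7 m²/s²
v = √(GM/r) = 112.364 m/s ≈ 112.4 m/s

Final answer: 112.4 m/s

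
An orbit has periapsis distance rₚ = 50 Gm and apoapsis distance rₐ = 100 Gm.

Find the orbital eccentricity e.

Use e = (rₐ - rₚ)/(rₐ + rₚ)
rₚ = 50 Gm = 5 × 10^10 m
rₐ = 100 Gm = 1 × 10^11 m
rₐ − rₚ = 5 × 10^10 m
rₐ + rₚ = 1.5 × 10^11 m
e = (rₐ − rₚ)/(rₐ + rₚ) = 0.333333

Final answer: e = 0.3333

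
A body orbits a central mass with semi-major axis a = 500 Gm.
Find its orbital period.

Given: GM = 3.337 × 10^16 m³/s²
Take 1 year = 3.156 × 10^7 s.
a = 500 Gm = 5 × 10^11 m
GM = 3.337 × 10^16 m³/s²
a³ = 1.25 × 10^35 m³
T = 2π √(a³/GM) = 2π √((1.25 × 10^35) / (3.337 × 10^16)) = 2π × 1.93543 × 10^9 s
T = 1.21606 × 10^10 s ≈ 385.3 years

Final answer: 385.3 years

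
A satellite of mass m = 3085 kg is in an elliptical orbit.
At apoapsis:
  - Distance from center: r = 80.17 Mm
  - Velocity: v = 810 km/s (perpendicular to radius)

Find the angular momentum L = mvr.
r = 80.17 Mm = 8.017 × 10^7 m
v = 810 km/s = 810000 m/s
vr = 810000 × 8.017 × 10^7 = 6.49377 × 10^13 m²/s
L = m × vr = 3085 × 6.49377 × 10^13 = 2.00333 × 10^17 kg·m²/s ≈ 2.003 × 10^17 kg·m²/s

Final answer: L = 2.003 × 10^17 kg·m²/s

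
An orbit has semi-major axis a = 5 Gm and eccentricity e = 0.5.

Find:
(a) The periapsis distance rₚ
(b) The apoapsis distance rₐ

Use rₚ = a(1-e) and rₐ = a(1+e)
a = 5 Gm = 5 × 10^9 m
e = 0.5:  1 − e = 0.5,  1 + e = 1.5
(a) rₚ = a(1 − e) = 5 × 10^9 m × 0.5 = 2.5 × 10^9 m ≈ 2.5 Gm
(b) rₐ = a(1 + e) = 5 × 10^9 m × 1.5 = 7.5 × 10^9 m ≈ 7.5 Gm

Final answer:
(a) rₚ = 2.5 Gm
(b) rₐ = 7.5 Gm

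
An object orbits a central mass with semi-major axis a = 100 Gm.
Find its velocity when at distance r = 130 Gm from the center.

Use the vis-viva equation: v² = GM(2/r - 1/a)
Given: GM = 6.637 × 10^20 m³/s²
a = 100 Gm = 1 × 10^11 m
r = 130 Gm = 1.3 × 10^11 m
GM = 6.637 × 10^20 m³/s²
2/r − 1/a = 1.53846 × 10^-11 − 1 × 10^-11 = 5.38462 × 10^-12 m⁻¹
v² = GM (2/r − 1/a) = 3.57377 × 10^9 m²/s²
v = 59781 m/s ≈ 59.78 km/s

Final answer: 59.78 km/s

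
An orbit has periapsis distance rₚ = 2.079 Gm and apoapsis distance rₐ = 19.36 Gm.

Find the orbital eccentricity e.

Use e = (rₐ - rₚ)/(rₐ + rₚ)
rₚ = 2.079 Gm = 2.079 × 10^9 m
rₐ = 19.36 Gm = 1.936 × 10^10 m
rₐ − rₚ = 1.7281 × 10^10 m
rₐ + rₚ = 2.1439 × 10^10 m
e = (rₐ − rₚ)/(rₐ + rₚ) = 0.806054

Final answer: e = 0.8061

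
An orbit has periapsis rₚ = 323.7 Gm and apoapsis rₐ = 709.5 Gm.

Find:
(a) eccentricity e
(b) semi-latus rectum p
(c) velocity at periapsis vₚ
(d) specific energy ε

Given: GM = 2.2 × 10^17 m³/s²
rₚ = 323.7 Gm = 3.237 × 10^11 m
rₐ = 709.5 Gm = 7.095 × 10^11 m
GM = 2.2 × 10^17 m³/s²
a = (rₚ + rₐ)/2 = 5.166 × 10^11 m
e = (rₐ − rₚ)/(rₐ + rₚ) = (3.858 × 10^11) / (1.0332 × 10^12) = 0.373403
(a) e = 0.373403 ≈ 0.3734
(b) 1 − e² = 0.86057;  p = a(1 − e²) = 5.166 × 10^11 × 0.86057 = 4.44571 × 10^11 m ≈ 444.6 Gm
(c) vₚ² = GM (2/rₚ − 1/a) = 2.2 × 10^17 × (6.17856 × 10^-12 − 1.93573 × 10^-12) = 933422 m²/s²;  vₚ = 966.138 m/s ≈ 966.1 m/s
(d) 2a = 1.0332 × 10^12 m;  ε = −GM/(2a) = -212931 J/kg ≈ -212.9 kJ/kg

Final answer:
(a) eccentricity e = 0.3734
(b) semi-latus rectum p = 444.6 Gm
(c) velocity at periapsis vₚ = 966.1 m/s
(d) specific energy ε = -212.9 kJ/kg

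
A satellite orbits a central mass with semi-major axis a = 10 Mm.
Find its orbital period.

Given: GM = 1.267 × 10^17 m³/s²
a = 10 Mm = 1 × 10^7 m
GM = 1.267 × 10^17 m³/s²
a³ = 1 × 10^21 m³
T = 2π √(a³/GM) = 2π √((1 × 10^21) / (1.267 × 10^17)) = 2π × 88.8406 s
T = 558.202 s ≈ 9.303 minutes

Final answer: 9.303 minutes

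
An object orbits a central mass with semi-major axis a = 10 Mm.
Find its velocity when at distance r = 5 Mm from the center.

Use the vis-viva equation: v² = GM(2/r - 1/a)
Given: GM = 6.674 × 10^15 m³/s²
a = 10 Mm = 1 × 10^7 m
r = 5 Mm = 5 × 10^6 m
GM = 6.674 × 10^15 m³/s²
2/r − 1/a = 4 × 10^-7 − 1 × 10^-7 = 3 × 10^-7 m⁻¹
v² = GM (2/r − 1/a) = 2.0022 × 10^9 m²/s²
v = 44745.9 m/s ≈ 44.75 km/s

Final answer: 44.75 km/s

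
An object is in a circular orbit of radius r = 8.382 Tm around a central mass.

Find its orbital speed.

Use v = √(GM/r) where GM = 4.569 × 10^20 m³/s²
r = 8.382 Tm = 8.382 × 10^12 m
GM = 4.569 × 10^20 m³/s²
GM/r = (4.569 × 10^20) / (8.382 × 10^12) = 5.45097 × 10^7 m²/s²
v = √(GM/r) = 7383.07 m/s ≈ 7.383 km/s

Final answer: 7.383 km/s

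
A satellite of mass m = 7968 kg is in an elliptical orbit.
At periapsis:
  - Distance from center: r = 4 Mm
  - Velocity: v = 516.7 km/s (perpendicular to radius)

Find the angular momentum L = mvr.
r = 4 Mm = 4 × 10^6 m
v = 516.7 km/s = 516700 m/s
vr = 516700 × 4 × 10^6 = 2.0668 × 10^12 m²/s
L = m × vr = 7968 × 2.0668 × 10^12 = 1.64683 × 10^16 kg·m²/s ≈ 1.647 × 10^16 kg·m²/s

Final answer: L = 1.647 × 10^16 kg·m²/s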